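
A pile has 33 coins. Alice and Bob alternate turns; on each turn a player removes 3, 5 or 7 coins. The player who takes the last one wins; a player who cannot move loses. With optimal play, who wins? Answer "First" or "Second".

W/L table (W = player to move can force a win):
i:   0  1  2  3  4  5  6  7  8  9 10 11 12 13 14 15 16 17 18 19 20 21 22 23 24 25 26 27 28 29 30 31 32 33
     L  L  L  W  W  W  W  W  W  W  L  L  L  W  W  W  W  W  W  W  L  L  L  W  W  W  W  W  W  W  L  L  L  W
Position 33 is W, so the first player wins.

First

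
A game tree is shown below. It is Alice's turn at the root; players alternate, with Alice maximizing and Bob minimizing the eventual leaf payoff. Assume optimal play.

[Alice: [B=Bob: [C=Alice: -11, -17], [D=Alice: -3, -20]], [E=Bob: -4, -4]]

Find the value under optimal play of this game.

C (Alice): max(-11, -17) = -11
D (Alice): max(-3, -20) = -3
B (Bob): min(-11, -3) = -11
E (Bob): min(-4, -4) = -4
Root (Alice): max(-11, -4) = -4

-4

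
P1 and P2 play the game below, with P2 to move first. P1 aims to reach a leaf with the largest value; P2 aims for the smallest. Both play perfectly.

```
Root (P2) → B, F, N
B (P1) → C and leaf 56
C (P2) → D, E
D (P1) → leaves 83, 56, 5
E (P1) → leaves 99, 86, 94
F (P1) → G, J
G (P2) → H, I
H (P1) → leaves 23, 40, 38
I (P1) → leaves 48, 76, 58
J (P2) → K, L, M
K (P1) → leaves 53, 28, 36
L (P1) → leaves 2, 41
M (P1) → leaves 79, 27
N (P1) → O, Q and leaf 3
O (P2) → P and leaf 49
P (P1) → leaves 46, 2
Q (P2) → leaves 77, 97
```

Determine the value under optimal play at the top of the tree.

41

D (P1): max(83, 56, 5) = 83
E (P1): max(99, 86, 94) = 99
C (P2): min(83, 99) = 83
B (P1): max(83, 56) = 83
H (P1): max(23, 40, 38) = 40
I (P1): max(48, 76, 58) = 76
G (P2): min(40, 76) = 40
K (P1): max(53, 28, 36) = 53
L (P1): max(2, 41) = 41
M (P1): max(79, 27) = 79
J (P2): min(53, 41, 79) = 41
F (P1): max(40, 41) = 41
P (P1): max(46, 2) = 46
O (P2): min(46, 49) = 46
Q (P2): min(77, 97) = 77
N (P1): max(46, 77, 3) = 77
Root (P2): min(83, 41, 77) = 41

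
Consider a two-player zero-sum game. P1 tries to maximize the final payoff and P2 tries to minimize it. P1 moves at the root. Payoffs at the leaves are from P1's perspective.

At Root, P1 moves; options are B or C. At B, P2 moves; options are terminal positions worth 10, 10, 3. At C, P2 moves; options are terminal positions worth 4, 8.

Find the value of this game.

4

B (P2): min(10, 10, 3) = 3
C (P2): min(4, 8) = 4
Root (P1): max(3, 4) = 4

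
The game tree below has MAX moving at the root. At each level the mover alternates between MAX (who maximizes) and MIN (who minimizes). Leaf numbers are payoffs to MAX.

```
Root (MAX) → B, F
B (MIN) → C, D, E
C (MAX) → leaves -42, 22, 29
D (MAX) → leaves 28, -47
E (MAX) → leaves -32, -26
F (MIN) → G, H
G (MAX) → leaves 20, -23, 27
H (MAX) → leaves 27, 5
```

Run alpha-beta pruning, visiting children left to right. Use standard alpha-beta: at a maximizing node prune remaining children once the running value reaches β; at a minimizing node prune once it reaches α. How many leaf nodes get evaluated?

11

C [α=-∞,β=+∞]: v=29
D [α=-∞,β=29]: v=28
E [α=-∞,β=28]: v=-26
B [α=-∞,β=+∞]: v=-26
G [α=-26,β=+∞]: v=27
H [α=-26,β=27]: v=27 after child 1 ≥ β → β-cutoff, skip 1
F [α=-26,β=+∞]: v=27
Root [α=-∞,β=+∞]: v=27
Leaves evaluated: 11 of 12.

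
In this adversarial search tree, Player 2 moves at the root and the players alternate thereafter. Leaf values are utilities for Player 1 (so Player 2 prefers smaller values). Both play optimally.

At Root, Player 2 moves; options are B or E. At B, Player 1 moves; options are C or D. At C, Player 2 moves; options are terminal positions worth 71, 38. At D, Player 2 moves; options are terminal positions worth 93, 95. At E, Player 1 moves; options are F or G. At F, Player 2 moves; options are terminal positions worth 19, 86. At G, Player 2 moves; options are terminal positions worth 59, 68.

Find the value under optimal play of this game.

59

C (Player 2): min(71, 38) = 38
D (Player 2): min(93, 95) = 93
B (Player 1): max(38, 93) = 93
F (Player 2): min(19, 86) = 19
G (Player 2): min(59, 68) = 59
E (Player 1): max(19, 59) = 59
Root (Player 2): min(93, 59) = 59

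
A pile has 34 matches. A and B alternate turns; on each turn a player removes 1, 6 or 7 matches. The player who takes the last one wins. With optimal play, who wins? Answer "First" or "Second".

Mark each pile size as W (mover wins) or L (mover loses):
i:   0  1  2  3  4  5  6  7  8  9 10 11 12 13 14 15 16 17 18 19 20 21 22 23 24 25 26 27 28 29 30 31 32 33 34
     L  W  L  W  L  W  W  W  W  W  W  W  L  W  L  W  L  W  W  W  W  W  W  W  L  W  L  W  L  W  W  W  W  W  W
Position 34 is W, so the first player wins.

First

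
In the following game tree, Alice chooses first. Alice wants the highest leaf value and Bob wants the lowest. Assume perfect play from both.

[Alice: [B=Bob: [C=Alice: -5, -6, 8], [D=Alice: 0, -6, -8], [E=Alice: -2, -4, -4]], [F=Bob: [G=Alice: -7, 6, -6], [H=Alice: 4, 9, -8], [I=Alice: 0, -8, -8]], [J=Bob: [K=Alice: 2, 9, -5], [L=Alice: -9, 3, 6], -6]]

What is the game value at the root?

C (Alice): max(-5, -6, 8) = 8
D (Alice): max(0, -6, -8) = 0
E (Alice): max(-2, -4, -4) = -2
B (Bob): min(8, 0, -2) = -2
G (Alice): max(-7, 6, -6) = 6
H (Alice): max(4, 9, -8) = 9
I (Alice): max(0, -8, -8) = 0
F (Bob): min(6, 9, 0) = 0
K (Alice): max(2, 9, -5) = 9
L (Alice): max(-9, 3, 6) = 6
J (Bob): min(9, 6, -6) = -6
Root (Alice): max(-2, 0, -6) = 0

0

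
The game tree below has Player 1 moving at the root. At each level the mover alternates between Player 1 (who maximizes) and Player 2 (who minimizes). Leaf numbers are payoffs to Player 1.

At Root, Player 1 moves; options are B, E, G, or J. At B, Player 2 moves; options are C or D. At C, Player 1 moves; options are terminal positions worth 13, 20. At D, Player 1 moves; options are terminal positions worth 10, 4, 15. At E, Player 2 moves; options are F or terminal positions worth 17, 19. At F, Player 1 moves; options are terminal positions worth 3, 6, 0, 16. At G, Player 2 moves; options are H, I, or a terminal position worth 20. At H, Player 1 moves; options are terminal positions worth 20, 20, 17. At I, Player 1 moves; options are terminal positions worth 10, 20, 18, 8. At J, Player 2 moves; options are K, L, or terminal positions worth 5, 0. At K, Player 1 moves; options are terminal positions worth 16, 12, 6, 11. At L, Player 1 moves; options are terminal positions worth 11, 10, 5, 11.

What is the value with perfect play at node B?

C: max(13, 20) = 20
D: max(10, 4, 15) = 15
B: min(20, 15) = 15

15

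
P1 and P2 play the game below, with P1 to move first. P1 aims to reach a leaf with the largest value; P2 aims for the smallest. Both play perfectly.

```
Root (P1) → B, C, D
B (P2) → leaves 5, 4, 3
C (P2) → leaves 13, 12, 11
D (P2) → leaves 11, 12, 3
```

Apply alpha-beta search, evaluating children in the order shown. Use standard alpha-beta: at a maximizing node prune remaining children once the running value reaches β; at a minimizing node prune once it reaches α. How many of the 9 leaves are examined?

7

B [α=-∞,β=+∞]: v=3
C [α=3,β=+∞]: v=11
D [α=11,β=+∞]: v=11 after child 1 ≤ α → α-cutoff, skip 2
Root [α=-∞,β=+∞]: v=11
Leaves evaluated: 7 of 9.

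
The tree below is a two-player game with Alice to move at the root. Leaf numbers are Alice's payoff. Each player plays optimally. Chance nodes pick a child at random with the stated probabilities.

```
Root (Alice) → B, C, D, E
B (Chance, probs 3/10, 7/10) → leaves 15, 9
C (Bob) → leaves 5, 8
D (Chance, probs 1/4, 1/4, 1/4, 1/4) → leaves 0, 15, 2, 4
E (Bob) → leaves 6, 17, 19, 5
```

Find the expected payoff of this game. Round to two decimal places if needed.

10.8

B (Chance): 3/10·15 + 7/10·9 = 10.8
C (Bob): min(5, 8) = 5
D (Chance): 1/4·0 + 1/4·15 + 1/4·2 + 1/4·4 = 5.25
E (Bob): min(6, 17, 19, 5) = 5
Root (Alice): max(10.8, 5, 5.25, 5) = 10.8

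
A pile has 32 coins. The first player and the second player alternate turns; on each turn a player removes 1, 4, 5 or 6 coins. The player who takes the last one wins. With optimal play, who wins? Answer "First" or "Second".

W/L table (W = player to move can force a win):
i:   0  1  2  3  4  5  6  7  8  9 10 11 12 13 14 15 16 17 18 19 20 21 22 23 24 25 26 27 28 29 30 31 32
     L  W  L  W  W  W  W  W  W  L  W  L  W  W  W  W  W  W  L  W  L  W  W  W  W  W  W  L  W  L  W  W  W
Position 32 is W, so the first player wins.

First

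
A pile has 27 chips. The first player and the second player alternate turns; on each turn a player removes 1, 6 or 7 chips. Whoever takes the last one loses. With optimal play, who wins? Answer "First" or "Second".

Mark each pile size as W (mover wins) or L (mover loses):
i:   0  1  2  3  4  5  6  7  8  9 10 11 12 13 14 15 16 17 18 19 20 21 22 23 24 25 26 27
     W  L  W  L  W  L  W  W  W  W  W  W  W  L  W  L  W  L  W  W  W  W  W  W  W  L  W  L
Position 27 is L, so the second player wins.

Second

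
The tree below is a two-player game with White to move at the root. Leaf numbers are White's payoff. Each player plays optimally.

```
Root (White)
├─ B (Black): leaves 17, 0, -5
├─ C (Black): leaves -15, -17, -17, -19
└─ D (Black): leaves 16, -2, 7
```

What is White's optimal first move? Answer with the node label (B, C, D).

D

B (Black): min(17, 0, -5) = -5
C (Black): min(-15, -17, -17, -19) = -19
D (Black): min(16, -2, 7) = -2
Root (White): max(-5, -19, -2) = -2
White picks the child with the highest value: D (value -2).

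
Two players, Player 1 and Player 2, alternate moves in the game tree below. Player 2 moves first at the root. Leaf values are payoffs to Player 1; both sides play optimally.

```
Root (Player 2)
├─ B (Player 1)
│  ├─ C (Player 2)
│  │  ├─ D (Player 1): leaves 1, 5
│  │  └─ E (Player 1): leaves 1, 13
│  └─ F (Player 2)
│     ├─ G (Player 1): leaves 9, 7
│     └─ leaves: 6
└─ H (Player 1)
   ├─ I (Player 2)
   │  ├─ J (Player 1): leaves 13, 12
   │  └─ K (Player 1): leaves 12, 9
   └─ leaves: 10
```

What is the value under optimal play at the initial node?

6

D (Player 1): max(1, 5) = 5
E (Player 1): max(1, 13) = 13
C (Player 2): min(5, 13) = 5
G (Player 1): max(9, 7) = 9
F (Player 2): min(9, 6) = 6
B (Player 1): max(5, 6) = 6
J (Player 1): max(13, 12) = 13
K (Player 1): max(12, 9) = 12
I (Player 2): min(13, 12) = 12
H (Player 1): max(12, 10) = 12
Root (Player 2): min(6, 12) = 6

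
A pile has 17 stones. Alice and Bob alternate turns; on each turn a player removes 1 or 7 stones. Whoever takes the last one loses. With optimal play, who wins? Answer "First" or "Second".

W/L table (W = player to move can force a win):
i:   0  1  2  3  4  5  6  7  8  9 10 11 12 13 14 15 16 17
     W  L  W  L  W  L  W  L  W  L  W  L  W  L  W  L  W  L
Position 17 is L, so the second player wins.

Second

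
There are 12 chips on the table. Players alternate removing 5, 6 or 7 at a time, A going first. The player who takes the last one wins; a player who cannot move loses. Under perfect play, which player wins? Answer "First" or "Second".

W/L table (W = player to move can force a win):
i:   0  1  2  3  4  5  6  7  8  9 10 11 12
     L  L  L  L  L  W  W  W  W  W  W  W  L
Position 12 is L, so the second player wins.

Second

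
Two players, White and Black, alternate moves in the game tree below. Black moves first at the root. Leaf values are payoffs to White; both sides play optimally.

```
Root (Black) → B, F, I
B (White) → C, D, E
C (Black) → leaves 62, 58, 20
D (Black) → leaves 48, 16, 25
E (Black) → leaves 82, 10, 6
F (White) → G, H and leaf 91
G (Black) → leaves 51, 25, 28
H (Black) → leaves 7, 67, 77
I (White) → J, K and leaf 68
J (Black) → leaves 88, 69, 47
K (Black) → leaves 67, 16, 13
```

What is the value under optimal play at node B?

C: min(62, 58, 20) = 20
D: min(48, 16, 25) = 16
E: min(82, 10, 6) = 6
B: max(20, 16, 6) = 20

20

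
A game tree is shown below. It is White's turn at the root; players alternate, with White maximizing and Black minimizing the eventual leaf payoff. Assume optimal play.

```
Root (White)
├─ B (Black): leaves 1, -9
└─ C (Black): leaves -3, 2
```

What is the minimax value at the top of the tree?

-3

B (Black): min(1, -9) = -9
C (Black): min(-3, 2) = -3
Root (White): max(-9, -3) = -3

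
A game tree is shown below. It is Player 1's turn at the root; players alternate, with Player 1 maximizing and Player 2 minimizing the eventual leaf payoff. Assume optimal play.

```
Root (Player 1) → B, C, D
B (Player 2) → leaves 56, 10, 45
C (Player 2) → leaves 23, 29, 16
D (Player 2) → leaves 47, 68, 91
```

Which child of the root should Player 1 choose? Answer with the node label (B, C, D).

D

B (Player 2): min(56, 10, 45) = 10
C (Player 2): min(23, 29, 16) = 16
D (Player 2): min(47, 68, 91) = 47
Root (Player 1): max(10, 16, 47) = 47
Player 1 picks the child with the highest value: D (value 47).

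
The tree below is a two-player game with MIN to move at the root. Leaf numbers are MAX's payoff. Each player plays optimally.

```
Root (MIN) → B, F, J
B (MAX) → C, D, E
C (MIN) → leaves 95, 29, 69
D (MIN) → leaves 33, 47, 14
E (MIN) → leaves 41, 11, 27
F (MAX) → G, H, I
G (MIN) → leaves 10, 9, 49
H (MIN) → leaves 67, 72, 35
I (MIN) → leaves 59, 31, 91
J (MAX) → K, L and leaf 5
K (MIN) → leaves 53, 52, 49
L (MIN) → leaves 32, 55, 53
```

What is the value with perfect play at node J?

K: min(53, 52, 49) = 49
L: min(32, 55, 53) = 32
J: max(49, 32, 5) = 49

49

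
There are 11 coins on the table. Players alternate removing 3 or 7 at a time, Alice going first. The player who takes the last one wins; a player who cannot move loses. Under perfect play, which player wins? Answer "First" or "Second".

Compute winning (W) and losing (L) positions by backward induction:
i:   0  1  2  3  4  5  6  7  8  9 10 11
     L  L  L  W  W  W  L  W  W  W  L  L
Position 11 is L, so the second player wins.

Second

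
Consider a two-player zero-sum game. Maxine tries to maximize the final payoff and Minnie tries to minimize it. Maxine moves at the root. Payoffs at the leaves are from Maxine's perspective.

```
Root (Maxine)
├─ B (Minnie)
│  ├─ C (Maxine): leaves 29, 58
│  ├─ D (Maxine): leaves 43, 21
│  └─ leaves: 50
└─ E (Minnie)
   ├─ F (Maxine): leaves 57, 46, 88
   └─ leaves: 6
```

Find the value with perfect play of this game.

43

C (Maxine): max(29, 58) = 58
D (Maxine): max(43, 21) = 43
B (Minnie): min(58, 43, 50) = 43
F (Maxine): max(57, 46, 88) = 88
E (Minnie): min(88, 6) = 6
Root (Maxine): max(43, 6) = 43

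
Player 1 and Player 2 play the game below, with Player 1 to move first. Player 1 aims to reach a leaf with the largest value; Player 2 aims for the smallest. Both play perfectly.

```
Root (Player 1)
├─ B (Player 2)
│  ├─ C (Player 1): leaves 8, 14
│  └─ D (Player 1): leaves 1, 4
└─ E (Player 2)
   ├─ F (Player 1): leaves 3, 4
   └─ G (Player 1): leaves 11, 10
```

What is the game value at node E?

F: max(3, 4) = 4
G: max(11, 10) = 11
E: min(4, 11) = 4

4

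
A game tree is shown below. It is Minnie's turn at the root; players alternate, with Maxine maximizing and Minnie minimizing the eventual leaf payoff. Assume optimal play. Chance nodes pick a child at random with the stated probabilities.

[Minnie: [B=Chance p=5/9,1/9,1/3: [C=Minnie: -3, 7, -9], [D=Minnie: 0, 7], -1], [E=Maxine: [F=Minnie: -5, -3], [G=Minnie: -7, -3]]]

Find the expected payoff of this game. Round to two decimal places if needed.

C (Minnie): min(-3, 7, -9) = -9
D (Minnie): min(0, 7) = 0
B (Chance): 5/9·-9 + 1/9·0 + 1/3·-1 = -5.33
F (Minnie): min(-5, -3) = -5
G (Minnie): min(-7, -3) = -7
E (Maxine): max(-5, -7) = -5
Root (Minnie): min(-5.33, -5) = -5.33

-5.33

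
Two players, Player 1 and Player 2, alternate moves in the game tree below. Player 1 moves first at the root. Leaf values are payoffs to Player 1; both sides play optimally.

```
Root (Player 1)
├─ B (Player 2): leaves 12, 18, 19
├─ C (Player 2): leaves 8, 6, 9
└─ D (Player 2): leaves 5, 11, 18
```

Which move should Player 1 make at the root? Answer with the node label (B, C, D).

B (Player 2): min(12, 18, 19) = 12
C (Player 2): min(8, 6, 9) = 6
D (Player 2): min(5, 11, 18) = 5
Root (Player 1): max(12, 6, 5) = 12
Player 1 picks the child with the highest value: B (value 12).

B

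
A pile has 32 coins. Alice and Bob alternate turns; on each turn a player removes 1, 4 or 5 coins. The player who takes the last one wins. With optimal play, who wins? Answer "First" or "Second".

Mark each pile size as W (mover wins) or L (mover loses):
i:   0  1  2  3  4  5  6  7  8  9 10 11 12 13 14 15 16 17 18 19 20 21 22 23 24 25 26 27 28 29 30 31 32
     L  W  L  W  W  W  W  W  L  W  L  W  W  W  W  W  L  W  L  W  W  W  W  W  L  W  L  W  W  W  W  W  L
Position 32 is L, so the second player wins.

Second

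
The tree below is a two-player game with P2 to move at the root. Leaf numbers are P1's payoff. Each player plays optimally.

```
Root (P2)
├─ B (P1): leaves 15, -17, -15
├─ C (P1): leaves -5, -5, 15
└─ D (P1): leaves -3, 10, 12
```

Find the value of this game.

B (P1): max(15, -17, -15) = 15
C (P1): max(-5, -5, 15) = 15
D (P1): max(-3, 10, 12) = 12
Root (P2): min(15, 15, 12) = 12

12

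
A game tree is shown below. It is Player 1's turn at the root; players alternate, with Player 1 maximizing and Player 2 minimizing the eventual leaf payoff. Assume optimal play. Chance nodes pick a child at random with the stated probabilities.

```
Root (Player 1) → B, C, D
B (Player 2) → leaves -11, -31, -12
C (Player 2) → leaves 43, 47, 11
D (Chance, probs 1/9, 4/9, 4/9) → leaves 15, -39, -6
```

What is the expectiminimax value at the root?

11

B (Player 2): min(-11, -31, -12) = -31
C (Player 2): min(43, 47, 11) = 11
D (Chance): 1/9·15 + 4/9·-39 + 4/9·-6 = -18.33
Root (Player 1): max(-31, 11, -18.33) = 11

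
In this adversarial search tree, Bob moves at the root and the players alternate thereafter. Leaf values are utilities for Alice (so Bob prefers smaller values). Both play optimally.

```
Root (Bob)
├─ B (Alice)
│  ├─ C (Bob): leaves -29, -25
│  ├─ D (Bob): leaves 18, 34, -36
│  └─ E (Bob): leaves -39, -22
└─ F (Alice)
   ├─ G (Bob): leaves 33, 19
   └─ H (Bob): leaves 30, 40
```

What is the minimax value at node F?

G: min(33, 19) = 19
H: min(30, 40) = 30
F: max(19, 30) = 30

30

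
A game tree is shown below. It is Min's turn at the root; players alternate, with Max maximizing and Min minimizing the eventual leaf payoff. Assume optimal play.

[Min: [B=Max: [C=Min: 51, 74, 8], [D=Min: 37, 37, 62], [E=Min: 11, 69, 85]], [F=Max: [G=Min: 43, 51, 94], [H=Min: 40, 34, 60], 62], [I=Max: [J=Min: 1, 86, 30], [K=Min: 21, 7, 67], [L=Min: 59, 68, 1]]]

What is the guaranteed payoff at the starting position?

7

C (Min): min(51, 74, 8) = 8
D (Min): min(37, 37, 62) = 37
E (Min): min(11, 69, 85) = 11
B (Max): max(8, 37, 11) = 37
G (Min): min(43, 51, 94) = 43
H (Min): min(40, 34, 60) = 34
F (Max): max(43, 34, 62) = 62
J (Min): min(1, 86, 30) = 1
K (Min): min(21, 7, 67) = 7
L (Min): min(59, 68, 1) = 1
I (Max): max(1, 7, 1) = 7
Root (Min): min(37, 62, 7) = 7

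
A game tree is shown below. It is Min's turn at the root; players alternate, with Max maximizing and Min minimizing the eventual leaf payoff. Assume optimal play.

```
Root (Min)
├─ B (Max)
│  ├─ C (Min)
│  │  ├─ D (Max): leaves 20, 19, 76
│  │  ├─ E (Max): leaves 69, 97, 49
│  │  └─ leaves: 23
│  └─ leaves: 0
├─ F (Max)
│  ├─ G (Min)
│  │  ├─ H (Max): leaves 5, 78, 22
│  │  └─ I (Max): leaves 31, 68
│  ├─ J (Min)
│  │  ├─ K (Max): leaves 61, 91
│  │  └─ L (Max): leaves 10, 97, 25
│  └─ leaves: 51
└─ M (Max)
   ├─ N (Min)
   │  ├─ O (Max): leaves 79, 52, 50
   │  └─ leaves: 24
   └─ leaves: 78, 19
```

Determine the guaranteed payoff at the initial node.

23

D (Max): max(20, 19, 76) = 76
E (Max): max(69, 97, 49) = 97
C (Min): min(76, 97, 23) = 23
B (Max): max(23, 0) = 23
H (Max): max(5, 78, 22) = 78
I (Max): max(31, 68) = 68
G (Min): min(78, 68) = 68
K (Max): max(61, 91) = 91
L (Max): max(10, 97, 25) = 97
J (Min): min(91, 97) = 91
F (Max): max(68, 91, 51) = 91
O (Max): max(79, 52, 50) = 79
N (Min): min(79, 24) = 24
M (Max): max(24, 78, 19) = 78
Root (Min): min(23, 91, 78) = 23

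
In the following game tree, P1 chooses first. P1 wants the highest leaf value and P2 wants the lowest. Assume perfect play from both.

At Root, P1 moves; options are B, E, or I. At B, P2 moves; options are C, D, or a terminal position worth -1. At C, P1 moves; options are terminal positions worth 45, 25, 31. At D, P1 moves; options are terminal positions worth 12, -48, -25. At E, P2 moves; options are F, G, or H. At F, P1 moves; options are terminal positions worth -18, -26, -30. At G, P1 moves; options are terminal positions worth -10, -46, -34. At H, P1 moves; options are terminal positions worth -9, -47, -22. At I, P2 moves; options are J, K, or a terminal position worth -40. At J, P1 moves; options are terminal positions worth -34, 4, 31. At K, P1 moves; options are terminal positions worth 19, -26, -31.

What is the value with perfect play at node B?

C: max(45, 25, 31) = 45
D: max(12, -48, -25) = 12
B: min(45, 12, -1) = -1

-1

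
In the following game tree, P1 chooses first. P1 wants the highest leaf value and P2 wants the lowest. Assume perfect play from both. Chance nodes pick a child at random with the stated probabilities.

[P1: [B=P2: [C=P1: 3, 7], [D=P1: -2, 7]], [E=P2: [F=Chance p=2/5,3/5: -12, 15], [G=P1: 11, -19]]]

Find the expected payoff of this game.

C (P1): max(3, 7) = 7
D (P1): max(-2, 7) = 7
B (P2): min(7, 7) = 7
F (Chance): 2/5·-12 + 3/5·15 = 4.2
G (P1): max(11, -19) = 11
E (P2): min(4.2, 11) = 4.2
Root (P1): max(7, 4.2) = 7

7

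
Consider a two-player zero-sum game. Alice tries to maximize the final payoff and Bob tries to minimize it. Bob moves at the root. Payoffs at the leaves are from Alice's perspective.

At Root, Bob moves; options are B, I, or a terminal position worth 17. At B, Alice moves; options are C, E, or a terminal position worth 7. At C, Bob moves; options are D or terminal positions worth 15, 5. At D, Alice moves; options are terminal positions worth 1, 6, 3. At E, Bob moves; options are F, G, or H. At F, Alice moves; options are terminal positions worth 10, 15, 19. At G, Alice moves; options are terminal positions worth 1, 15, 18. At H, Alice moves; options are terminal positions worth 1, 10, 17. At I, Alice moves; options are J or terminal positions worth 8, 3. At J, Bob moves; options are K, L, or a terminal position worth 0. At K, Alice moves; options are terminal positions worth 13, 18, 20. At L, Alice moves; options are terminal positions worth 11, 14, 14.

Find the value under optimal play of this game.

8

D (Alice): max(1, 6, 3) = 6
C (Bob): min(6, 15, 5) = 5
F (Alice): max(10, 15, 19) = 19
G (Alice): max(1, 15, 18) = 18
H (Alice): max(1, 10, 17) = 17
E (Bob): min(19, 18, 17) = 17
B (Alice): max(5, 17, 7) = 17
K (Alice): max(13, 18, 20) = 20
L (Alice): max(11, 14, 14) = 14
J (Bob): min(20, 14, 0) = 0
I (Alice): max(0, 8, 3) = 8
Root (Bob): min(17, 8, 17) = 8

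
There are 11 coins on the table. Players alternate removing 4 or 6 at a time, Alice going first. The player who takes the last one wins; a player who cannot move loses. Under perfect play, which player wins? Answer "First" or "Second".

Compute winning (W) and losing (L) positions by backward induction:
i:   0  1  2  3  4  5  6  7  8  9 10 11
     L  L  L  L  W  W  W  W  W  W  L  L
Position 11 is L, so the second player wins.

Second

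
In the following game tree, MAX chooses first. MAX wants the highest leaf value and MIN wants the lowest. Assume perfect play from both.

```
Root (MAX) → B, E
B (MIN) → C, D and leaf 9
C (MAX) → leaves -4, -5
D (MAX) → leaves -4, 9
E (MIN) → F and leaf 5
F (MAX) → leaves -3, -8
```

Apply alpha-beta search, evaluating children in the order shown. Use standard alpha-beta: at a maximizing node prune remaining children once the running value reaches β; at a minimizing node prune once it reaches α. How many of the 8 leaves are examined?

7

C [α=-∞,β=+∞]: v=-4
D [α=-∞,β=-4]: v=-4 after child 1 ≥ β → β-cutoff, skip 1
B [α=-∞,β=+∞]: v=-4
F [α=-4,β=+∞]: v=-3
E [α=-4,β=+∞]: v=-3
Root [α=-∞,β=+∞]: v=-3
Leaves evaluated: 7 of 8.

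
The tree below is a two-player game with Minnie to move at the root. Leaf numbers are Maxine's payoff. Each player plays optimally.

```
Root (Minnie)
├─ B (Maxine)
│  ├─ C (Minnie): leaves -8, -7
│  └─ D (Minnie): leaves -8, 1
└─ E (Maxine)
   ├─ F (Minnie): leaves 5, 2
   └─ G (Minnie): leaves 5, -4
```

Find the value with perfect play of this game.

C (Minnie): min(-8, -7) = -8
D (Minnie): min(-8, 1) = -8
B (Maxine): max(-8, -8) = -8
F (Minnie): min(5, 2) = 2
G (Minnie): min(5, -4) = -4
E (Maxine): max(2, -4) = 2
Root (Minnie): min(-8, 2) = -8

-8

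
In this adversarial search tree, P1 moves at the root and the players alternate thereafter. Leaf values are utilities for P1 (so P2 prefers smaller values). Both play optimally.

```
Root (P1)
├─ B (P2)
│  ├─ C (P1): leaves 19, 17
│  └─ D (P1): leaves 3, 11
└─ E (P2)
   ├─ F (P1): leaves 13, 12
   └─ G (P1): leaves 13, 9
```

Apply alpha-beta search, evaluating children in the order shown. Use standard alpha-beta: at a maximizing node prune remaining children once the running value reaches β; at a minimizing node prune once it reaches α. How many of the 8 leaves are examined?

C [α=-∞,β=+∞]: v=19
D [α=-∞,β=19]: v=11
B [α=-∞,β=+∞]: v=11
F [α=11,β=+∞]: v=13
G [α=11,β=13]: v=13 after child 1 ≥ β → β-cutoff, skip 1
E [α=11,β=+∞]: v=13
Root [α=-∞,β=+∞]: v=13
Leaves evaluated: 7 of 8.

7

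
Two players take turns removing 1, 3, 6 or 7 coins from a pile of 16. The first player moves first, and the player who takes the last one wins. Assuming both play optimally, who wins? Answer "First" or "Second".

Second

Positions where the player to move wins (W) vs loses (L):
i:   0  1  2  3  4  5  6  7  8  9 10 11 12 13 14 15 16
     L  W  L  W  L  W  W  W  W  W  W  W  L  W  L  W  L
Position 16 is L, so the second player wins.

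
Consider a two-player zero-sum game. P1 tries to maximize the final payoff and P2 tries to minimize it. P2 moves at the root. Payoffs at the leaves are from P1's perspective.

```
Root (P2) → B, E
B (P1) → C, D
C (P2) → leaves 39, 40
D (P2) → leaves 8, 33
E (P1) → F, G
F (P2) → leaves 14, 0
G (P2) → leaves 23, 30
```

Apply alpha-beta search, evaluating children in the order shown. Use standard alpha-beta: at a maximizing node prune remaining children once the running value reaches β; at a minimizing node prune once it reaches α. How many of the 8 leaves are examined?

C [α=-∞,β=+∞]: v=39
D [α=39,β=+∞]: v=8 after child 1 ≤ α → α-cutoff, skip 1
B [α=-∞,β=+∞]: v=39
F [α=-∞,β=39]: v=0
G [α=0,β=39]: v=23
E [α=-∞,β=39]: v=23
Root [α=-∞,β=+∞]: v=23
Leaves evaluated: 7 of 8.

7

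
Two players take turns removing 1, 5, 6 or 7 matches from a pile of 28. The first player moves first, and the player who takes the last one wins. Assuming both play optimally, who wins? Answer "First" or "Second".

W/L table (W = player to move can force a win):
i:   0  1  2  3  4  5  6  7  8  9 10 11 12 13 14 15 16 17 18 19 20 21 22 23 24 25 26 27 28
     L  W  L  W  L  W  W  W  W  W  W  W  L  W  L  W  L  W  W  W  W  W  W  W  L  W  L  W  L
Position 28 is L, so the second player wins.

Second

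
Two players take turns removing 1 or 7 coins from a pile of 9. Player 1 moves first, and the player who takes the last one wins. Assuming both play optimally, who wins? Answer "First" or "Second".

First

i:   0  1  2  3  4  5  6  7  8  9
     L  W  L  W  L  W  L  W  L  W
Position 9 is W, so the first player wins.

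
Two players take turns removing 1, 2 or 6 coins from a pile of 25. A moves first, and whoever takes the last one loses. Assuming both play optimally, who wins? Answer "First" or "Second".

Second

Compute winning (W) and losing (L) positions by backward induction:
i:   0  1  2  3  4  5  6  7  8  9 10 11 12 13 14 15 16 17 18 19 20 21 22 23 24 25
     W  L  W  W  L  W  W  W  L  W  W  L  W  W  W  L  W  W  L  W  W  W  L  W  W  L
Position 25 is L, so the second player wins.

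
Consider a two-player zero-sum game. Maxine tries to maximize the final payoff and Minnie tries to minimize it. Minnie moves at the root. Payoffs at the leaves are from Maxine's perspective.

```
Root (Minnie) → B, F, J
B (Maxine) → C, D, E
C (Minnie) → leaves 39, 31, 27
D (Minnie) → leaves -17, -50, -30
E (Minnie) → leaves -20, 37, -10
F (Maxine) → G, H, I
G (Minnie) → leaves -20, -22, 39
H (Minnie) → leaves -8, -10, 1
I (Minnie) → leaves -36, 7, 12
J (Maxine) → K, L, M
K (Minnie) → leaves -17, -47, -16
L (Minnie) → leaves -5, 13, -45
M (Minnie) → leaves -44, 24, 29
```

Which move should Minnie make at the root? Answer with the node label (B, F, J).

C (Minnie): min(39, 31, 27) = 27
D (Minnie): min(-17, -50, -30) = -50
E (Minnie): min(-20, 37, -10) = -20
B (Maxine): max(27, -50, -20) = 27
G (Minnie): min(-20, -22, 39) = -22
H (Minnie): min(-8, -10, 1) = -10
I (Minnie): min(-36, 7, 12) = -36
F (Maxine): max(-22, -10, -36) = -10
K (Minnie): min(-17, -47, -16) = -47
L (Minnie): min(-5, 13, -45) = -45
M (Minnie): min(-44, 24, 29) = -44
J (Maxine): max(-47, -45, -44) = -44
Root (Minnie): min(27, -10, -44) = -44
Minnie picks the child with the lowest value: J (value -44).

J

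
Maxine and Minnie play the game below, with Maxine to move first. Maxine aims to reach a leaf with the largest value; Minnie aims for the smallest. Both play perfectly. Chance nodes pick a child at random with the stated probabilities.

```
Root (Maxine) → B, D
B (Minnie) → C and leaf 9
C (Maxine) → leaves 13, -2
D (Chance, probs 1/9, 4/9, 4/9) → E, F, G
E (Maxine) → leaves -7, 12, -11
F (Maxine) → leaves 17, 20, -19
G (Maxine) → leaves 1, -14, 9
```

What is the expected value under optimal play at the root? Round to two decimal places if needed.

C (Maxine): max(13, -2) = 13
B (Minnie): min(13, 9) = 9
E (Maxine): max(-7, 12, -11) = 12
F (Maxine): max(17, 20, -19) = 20
G (Maxine): max(1, -14, 9) = 9
D (Chance): 1/9·12 + 4/9·20 + 4/9·9 = 14.22
Root (Maxine): max(9, 14.22) = 14.22

14.22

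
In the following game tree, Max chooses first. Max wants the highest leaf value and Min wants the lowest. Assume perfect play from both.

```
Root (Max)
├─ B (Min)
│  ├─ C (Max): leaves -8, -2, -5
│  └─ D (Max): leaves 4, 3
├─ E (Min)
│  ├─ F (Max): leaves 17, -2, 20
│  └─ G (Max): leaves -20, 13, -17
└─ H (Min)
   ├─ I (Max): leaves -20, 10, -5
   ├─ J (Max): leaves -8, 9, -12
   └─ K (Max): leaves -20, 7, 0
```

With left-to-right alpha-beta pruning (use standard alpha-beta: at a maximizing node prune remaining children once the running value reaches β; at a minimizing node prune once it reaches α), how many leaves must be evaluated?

13

C [α=-∞,β=+∞]: v=-2
D [α=-∞,β=-2]: v=4 after child 1 ≥ β → β-cutoff, skip 1
B [α=-∞,β=+∞]: v=-2
F [α=-2,β=+∞]: v=20
G [α=-2,β=20]: v=13
E [α=-2,β=+∞]: v=13
I [α=13,β=+∞]: v=10
H [α=13,β=+∞]: v=10 after child 1 ≤ α → α-cutoff, skip 2
Root [α=-∞,β=+∞]: v=13
Leaves evaluated: 13 of 20.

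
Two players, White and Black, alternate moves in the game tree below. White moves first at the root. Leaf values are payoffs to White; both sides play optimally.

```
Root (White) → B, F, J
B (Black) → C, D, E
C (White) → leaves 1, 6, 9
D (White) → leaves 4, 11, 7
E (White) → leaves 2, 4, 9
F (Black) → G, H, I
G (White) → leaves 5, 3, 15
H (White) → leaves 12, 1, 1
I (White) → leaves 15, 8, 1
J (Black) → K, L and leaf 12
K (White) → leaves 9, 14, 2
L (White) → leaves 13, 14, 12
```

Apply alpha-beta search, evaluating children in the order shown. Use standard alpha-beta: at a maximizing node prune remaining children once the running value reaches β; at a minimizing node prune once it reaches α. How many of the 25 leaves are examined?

21

C [α=-∞,β=+∞]: v=9
D [α=-∞,β=9]: v=11 after child 2 ≥ β → β-cutoff, skip 1
E [α=-∞,β=9]: v=9
B [α=-∞,β=+∞]: v=9
G [α=9,β=+∞]: v=15
H [α=9,β=15]: v=12
I [α=9,β=12]: v=15 after child 1 ≥ β → β-cutoff, skip 2
F [α=9,β=+∞]: v=12
K [α=12,β=+∞]: v=14
L [α=12,β=14]: v=14 after child 2 ≥ β → β-cutoff, skip 1
J [α=12,β=+∞]: v=12
Root [α=-∞,β=+∞]: v=12
Leaves evaluated: 21 of 25.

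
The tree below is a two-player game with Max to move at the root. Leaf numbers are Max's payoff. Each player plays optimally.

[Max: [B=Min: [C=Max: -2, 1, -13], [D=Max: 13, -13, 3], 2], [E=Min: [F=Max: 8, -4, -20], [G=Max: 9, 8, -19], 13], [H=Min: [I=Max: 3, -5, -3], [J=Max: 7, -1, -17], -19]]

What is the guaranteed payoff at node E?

8

F: max(8, -4, -20) = 8
G: max(9, 8, -19) = 9
E: min(8, 9, 13) = 8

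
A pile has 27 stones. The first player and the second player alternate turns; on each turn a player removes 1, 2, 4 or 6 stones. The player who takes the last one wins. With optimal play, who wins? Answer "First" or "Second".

Mark each pile size as W (mover wins) or L (mover loses):
i:   0  1  2  3  4  5  6  7  8  9 10 11 12 13 14 15 16 17 18 19 20 21 22 23 24 25 26 27
     L  W  W  L  W  W  W  W  L  W  W  L  W  W  W  W  L  W  W  L  W  W  W  W  L  W  W  L
Position 27 is L, so the second player wins.

Second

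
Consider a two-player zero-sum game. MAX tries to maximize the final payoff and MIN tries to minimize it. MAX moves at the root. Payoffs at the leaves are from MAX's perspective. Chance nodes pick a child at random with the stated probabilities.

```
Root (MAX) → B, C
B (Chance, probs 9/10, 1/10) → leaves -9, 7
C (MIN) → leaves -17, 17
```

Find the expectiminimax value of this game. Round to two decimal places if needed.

-7.4

B (Chance): 9/10·-9 + 1/10·7 = -7.4
C (MIN): min(-17, 17) = -17
Root (MAX): max(-7.4, -17) = -7.4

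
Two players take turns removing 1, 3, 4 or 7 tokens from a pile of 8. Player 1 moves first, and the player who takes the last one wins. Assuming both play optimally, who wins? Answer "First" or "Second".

Second

Compute winning (W) and losing (L) positions by backward induction:
i:   0  1  2  3  4  5  6  7  8
     L  W  L  W  W  W  W  W  L
Position 8 is L, so the second player wins.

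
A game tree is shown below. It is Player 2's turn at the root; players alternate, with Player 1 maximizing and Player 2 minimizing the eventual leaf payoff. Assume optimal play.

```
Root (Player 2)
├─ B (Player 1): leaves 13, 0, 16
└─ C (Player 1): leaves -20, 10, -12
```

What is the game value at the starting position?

10

B (Player 1): max(13, 0, 16) = 16
C (Player 1): max(-20, 10, -12) = 10
Root (Player 2): min(16, 10) = 10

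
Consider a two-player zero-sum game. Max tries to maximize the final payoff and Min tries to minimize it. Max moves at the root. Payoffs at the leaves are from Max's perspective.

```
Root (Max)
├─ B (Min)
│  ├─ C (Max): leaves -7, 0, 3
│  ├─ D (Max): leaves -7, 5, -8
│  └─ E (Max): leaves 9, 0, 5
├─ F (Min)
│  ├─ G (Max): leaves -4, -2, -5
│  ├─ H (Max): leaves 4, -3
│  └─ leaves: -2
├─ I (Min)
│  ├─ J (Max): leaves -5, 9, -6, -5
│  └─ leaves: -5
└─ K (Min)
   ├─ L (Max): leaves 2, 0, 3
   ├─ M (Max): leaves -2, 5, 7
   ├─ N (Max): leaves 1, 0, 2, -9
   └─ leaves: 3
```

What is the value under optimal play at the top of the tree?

C (Max): max(-7, 0, 3) = 3
D (Max): max(-7, 5, -8) = 5
E (Max): max(9, 0, 5) = 9
B (Min): min(3, 5, 9) = 3
G (Max): max(-4, -2, -5) = -2
H (Max): max(4, -3) = 4
F (Min): min(-2, 4, -2) = -2
J (Max): max(-5, 9, -6, -5) = 9
I (Min): min(9, -5) = -5
L (Max): max(2, 0, 3) = 3
M (Max): max(-2, 5, 7) = 7
N (Max): max(1, 0, 2, -9) = 2
K (Min): min(3, 7, 2, 3) = 2
Root (Max): max(3, -2, -5, 2) = 3

3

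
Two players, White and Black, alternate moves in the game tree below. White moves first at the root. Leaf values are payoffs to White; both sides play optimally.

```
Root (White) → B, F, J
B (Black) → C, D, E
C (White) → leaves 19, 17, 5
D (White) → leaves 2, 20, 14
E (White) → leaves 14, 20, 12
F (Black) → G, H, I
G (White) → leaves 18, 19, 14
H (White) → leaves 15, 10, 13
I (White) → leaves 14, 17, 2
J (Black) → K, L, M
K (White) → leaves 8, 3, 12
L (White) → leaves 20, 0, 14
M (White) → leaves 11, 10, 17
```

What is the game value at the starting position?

19

C (White): max(19, 17, 5) = 19
D (White): max(2, 20, 14) = 20
E (White): max(14, 20, 12) = 20
B (Black): min(19, 20, 20) = 19
G (White): max(18, 19, 14) = 19
H (White): max(15, 10, 13) = 15
I (White): max(14, 17, 2) = 17
F (Black): min(19, 15, 17) = 15
K (White): max(8, 3, 12) = 12
L (White): max(20, 0, 14) = 20
M (White): max(11, 10, 17) = 17
J (Black): min(12, 20, 17) = 12
Root (White): max(19, 15, 12) = 19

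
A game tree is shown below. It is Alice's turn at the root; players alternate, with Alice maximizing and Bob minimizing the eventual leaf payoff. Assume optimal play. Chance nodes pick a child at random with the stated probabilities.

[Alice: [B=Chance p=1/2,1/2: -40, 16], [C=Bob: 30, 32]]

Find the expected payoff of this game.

B (Chance): 1/2·-40 + 1/2·16 = -12
C (Bob): min(30, 32) = 30
Root (Alice): max(-12, 30) = 30

30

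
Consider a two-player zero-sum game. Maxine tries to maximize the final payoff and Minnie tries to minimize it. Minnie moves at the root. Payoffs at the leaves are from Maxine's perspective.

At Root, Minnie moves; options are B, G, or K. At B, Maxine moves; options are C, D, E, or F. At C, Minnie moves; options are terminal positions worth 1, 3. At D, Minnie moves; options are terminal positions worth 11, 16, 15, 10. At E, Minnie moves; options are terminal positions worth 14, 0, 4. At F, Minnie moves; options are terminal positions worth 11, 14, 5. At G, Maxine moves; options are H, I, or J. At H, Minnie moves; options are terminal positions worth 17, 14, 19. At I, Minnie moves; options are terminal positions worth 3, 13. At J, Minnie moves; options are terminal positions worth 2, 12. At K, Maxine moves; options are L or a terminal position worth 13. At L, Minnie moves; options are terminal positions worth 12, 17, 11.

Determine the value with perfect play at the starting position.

C (Minnie): min(1, 3) = 1
D (Minnie): min(11, 16, 15, 10) = 10
E (Minnie): min(14, 0, 4) = 0
F (Minnie): min(11, 14, 5) = 5
B (Maxine): max(1, 10, 0, 5) = 10
H (Minnie): min(17, 14, 19) = 14
I (Minnie): min(3, 13) = 3
J (Minnie): min(2, 12) = 2
G (Maxine): max(14, 3, 2) = 14
L (Minnie): min(12, 17, 11) = 11
K (Maxine): max(11, 13) = 13
Root (Minnie): min(10, 14, 13) = 10

10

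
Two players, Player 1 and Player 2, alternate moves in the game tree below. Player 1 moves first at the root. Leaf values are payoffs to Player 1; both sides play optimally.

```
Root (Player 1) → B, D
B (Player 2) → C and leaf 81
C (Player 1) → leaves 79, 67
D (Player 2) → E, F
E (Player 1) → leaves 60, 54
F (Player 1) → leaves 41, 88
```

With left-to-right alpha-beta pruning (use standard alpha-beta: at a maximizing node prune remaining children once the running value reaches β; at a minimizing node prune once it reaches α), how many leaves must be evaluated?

5

C [α=-∞,β=+∞]: v=79
B [α=-∞,β=+∞]: v=79
E [α=79,β=+∞]: v=60
D [α=79,β=+∞]: v=60 after child 1 ≤ α → α-cutoff, skip 1
Root [α=-∞,β=+∞]: v=79
Leaves evaluated: 5 of 7.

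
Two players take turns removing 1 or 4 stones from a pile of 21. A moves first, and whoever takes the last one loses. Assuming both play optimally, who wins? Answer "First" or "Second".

Mark each pile size as W (mover wins) or L (mover loses):
i:   0  1  2  3  4  5  6  7  8  9 10 11 12 13 14 15 16 17 18 19 20 21
     W  L  W  L  W  W  L  W  L  W  W  L  W  L  W  W  L  W  L  W  W  L
Position 21 is L, so the second player wins.

Second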